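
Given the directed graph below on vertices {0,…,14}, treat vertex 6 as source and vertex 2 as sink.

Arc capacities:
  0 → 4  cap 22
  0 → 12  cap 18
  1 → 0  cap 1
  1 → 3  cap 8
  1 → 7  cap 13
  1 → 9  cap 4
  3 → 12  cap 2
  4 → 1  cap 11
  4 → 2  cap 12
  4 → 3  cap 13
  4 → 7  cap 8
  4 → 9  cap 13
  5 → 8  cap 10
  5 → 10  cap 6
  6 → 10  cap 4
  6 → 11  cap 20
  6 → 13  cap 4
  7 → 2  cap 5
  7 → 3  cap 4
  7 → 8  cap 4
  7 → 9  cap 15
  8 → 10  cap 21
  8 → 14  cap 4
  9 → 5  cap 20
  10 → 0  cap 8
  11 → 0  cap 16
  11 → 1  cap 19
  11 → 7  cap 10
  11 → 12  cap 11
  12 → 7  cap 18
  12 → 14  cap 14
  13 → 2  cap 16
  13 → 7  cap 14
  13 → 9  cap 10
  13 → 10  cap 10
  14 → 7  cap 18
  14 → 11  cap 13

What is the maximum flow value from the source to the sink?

augment #1: 6→13→2 bottleneck 4, total now 4
augment #2: 6→11→7→2 bottleneck 5, total now 9
augment #3: 6→10→0→4→2 bottleneck 4, total now 13
augment #4: 6→11→0→4→2 bottleneck 8, total now 21

Maximum flow value: 21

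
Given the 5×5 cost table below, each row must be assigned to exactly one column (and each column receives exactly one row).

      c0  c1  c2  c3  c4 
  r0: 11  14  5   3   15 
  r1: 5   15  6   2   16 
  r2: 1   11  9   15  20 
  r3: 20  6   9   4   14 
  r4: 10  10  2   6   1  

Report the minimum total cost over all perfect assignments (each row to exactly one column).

optimal assignment: row0→col2 (cost 5), row1→col3 (cost 2), row2→col0 (cost 1), row3→col1 (cost 6), row4→col4 (cost 1)
total = 5 + 2 + 1 + 6 + 1 = 15

Minimum assignment cost: 15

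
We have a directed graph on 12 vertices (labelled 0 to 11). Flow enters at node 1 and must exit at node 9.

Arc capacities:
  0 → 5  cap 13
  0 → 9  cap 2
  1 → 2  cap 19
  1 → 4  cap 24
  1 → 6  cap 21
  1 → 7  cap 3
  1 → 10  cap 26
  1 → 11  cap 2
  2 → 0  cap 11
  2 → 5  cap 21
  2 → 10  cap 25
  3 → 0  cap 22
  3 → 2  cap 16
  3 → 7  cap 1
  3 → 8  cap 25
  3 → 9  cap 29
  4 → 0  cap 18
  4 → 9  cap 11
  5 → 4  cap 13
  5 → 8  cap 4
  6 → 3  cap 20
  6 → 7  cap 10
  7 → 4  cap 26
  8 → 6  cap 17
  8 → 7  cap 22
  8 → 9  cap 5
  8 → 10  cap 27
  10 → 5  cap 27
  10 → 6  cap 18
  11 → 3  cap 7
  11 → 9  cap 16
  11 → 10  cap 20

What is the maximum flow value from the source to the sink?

augment #1: 1→4→9 bottleneck 11, total now 11
augment #2: 1→11→9 bottleneck 2, total now 13
augment #3: 1→2→0→9 bottleneck 2, total now 15
augment #4: 1→6→3→9 bottleneck 20, total now 35
augment #5: 1→2→5→8→9 bottleneck 4, total now 39

Maximum flow value: 39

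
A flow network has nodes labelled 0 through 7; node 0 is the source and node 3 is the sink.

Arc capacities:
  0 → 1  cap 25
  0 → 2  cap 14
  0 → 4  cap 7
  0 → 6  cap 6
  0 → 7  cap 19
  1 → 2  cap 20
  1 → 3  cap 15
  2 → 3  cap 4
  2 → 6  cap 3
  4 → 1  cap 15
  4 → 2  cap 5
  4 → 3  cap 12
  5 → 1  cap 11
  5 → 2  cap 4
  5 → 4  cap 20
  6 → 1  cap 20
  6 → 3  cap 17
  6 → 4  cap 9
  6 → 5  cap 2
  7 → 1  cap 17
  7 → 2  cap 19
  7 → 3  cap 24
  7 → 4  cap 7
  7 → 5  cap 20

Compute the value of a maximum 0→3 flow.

Maximum flow value: 54

augment #1: 0→1→3 bottleneck 15, total now 15
augment #2: 0→2→3 bottleneck 4, total now 19
augment #3: 0→4→3 bottleneck 7, total now 26
augment #4: 0→6→3 bottleneck 6, total now 32
augment #5: 0→7→3 bottleneck 19, total now 51
augment #6: 0→2→6→3 bottleneck 3, total now 54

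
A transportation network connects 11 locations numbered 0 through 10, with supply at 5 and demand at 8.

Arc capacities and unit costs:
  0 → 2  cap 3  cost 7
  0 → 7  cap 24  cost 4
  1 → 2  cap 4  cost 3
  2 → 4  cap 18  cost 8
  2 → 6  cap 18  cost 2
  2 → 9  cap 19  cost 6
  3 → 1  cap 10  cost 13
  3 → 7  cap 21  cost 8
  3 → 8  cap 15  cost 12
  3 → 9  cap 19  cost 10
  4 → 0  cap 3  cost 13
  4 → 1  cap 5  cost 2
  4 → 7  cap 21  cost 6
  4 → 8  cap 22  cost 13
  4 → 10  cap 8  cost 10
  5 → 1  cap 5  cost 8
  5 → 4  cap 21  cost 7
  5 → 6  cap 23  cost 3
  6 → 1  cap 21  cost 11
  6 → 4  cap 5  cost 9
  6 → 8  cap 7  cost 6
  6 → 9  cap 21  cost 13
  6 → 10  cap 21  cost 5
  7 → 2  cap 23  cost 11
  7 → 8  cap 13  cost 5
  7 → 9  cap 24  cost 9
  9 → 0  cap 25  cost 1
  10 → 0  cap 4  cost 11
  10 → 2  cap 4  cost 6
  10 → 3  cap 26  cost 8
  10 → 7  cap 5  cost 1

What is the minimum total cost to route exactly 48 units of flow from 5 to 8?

shortest-cost path #1: 5→6→8 push 7 @ unit cost 9 (adds 63)
shortest-cost path #2: 5→6→10→7→8 push 5 @ unit cost 14 (adds 70)
shortest-cost path #3: 5→4→7→8 push 8 @ unit cost 18 (adds 144)
shortest-cost path #4: 5→4→8 push 13 @ unit cost 20 (adds 260)
shortest-cost path #5: 5→6→4→8 push 5 @ unit cost 25 (adds 125)
shortest-cost path #6: 5→6→10→3→8 push 6 @ unit cost 28 (adds 168)
shortest-cost path #7: 5→1→2→9→0→7→4→8 push 4 @ unit cost 29 (adds 116)
total cost = 946

Minimum cost for 48 units: 946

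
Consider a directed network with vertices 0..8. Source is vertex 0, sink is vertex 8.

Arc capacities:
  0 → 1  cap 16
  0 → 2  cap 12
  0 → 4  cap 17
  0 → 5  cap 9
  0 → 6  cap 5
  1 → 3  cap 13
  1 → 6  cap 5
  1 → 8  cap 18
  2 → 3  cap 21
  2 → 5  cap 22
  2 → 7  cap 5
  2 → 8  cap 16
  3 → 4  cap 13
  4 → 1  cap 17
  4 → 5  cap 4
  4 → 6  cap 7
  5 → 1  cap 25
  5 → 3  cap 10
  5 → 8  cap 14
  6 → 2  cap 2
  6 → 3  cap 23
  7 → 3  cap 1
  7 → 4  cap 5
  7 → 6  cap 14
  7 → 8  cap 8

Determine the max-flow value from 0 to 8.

Maximum flow value: 45

augment #1: 0→1→8 bottleneck 16, total now 16
augment #2: 0→2→8 bottleneck 12, total now 28
augment #3: 0→5→8 bottleneck 9, total now 37
augment #4: 0→4→1→8 bottleneck 2, total now 39
augment #5: 0→4→5→8 bottleneck 4, total now 43
augment #6: 0→6→2→8 bottleneck 2, total now 45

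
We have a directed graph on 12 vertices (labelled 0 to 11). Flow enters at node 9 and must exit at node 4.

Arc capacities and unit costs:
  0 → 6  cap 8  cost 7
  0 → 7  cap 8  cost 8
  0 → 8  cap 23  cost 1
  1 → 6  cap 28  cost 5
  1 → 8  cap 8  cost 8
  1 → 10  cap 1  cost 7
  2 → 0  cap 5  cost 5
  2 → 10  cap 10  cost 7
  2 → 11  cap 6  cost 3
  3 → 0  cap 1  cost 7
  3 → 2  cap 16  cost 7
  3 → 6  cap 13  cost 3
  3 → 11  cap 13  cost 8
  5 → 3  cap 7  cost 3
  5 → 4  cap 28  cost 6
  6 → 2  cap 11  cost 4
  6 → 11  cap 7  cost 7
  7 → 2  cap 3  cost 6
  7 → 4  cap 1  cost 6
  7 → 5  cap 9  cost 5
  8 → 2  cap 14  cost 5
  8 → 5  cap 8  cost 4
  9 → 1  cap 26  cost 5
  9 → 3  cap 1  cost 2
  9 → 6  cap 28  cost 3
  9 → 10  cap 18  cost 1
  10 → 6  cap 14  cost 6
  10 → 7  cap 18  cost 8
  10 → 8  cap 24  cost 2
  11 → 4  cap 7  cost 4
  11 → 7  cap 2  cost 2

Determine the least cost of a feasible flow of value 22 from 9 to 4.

Minimum cost for 22 units: 337

shortest-cost path #1: 9→10→8→5→4 push 8 @ unit cost 13 (adds 104)
shortest-cost path #2: 9→3→11→4 push 1 @ unit cost 14 (adds 14)
shortest-cost path #3: 9→6→11→4 push 6 @ unit cost 14 (adds 84)
shortest-cost path #4: 9→10→7→4 push 1 @ unit cost 15 (adds 15)
shortest-cost path #5: 9→10→7→5→4 push 6 @ unit cost 20 (adds 120)
total cost = 337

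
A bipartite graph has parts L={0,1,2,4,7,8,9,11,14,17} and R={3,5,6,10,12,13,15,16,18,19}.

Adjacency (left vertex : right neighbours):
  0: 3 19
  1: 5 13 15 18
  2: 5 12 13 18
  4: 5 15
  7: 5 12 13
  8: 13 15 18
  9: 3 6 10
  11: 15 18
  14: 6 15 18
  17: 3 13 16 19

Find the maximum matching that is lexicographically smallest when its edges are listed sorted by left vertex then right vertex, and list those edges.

Lex-smallest maximum matching: {(0,3), (1,5), (2,12), (4,15), (7,13), (8,18), (9,10), (14,6), (17,16)}

|M| = 9 (so the lex-smallest maximum matching has 9 edges)
process left vertices in ascending order; for each, take the smallest-labelled available neighbour that still permits 9 edges overall, or leave it unmatched if none does
lex-smallest matching: {0-3, 1-5, 2-12, 4-15, 7-13, 8-18, 9-10, 14-6, 17-16}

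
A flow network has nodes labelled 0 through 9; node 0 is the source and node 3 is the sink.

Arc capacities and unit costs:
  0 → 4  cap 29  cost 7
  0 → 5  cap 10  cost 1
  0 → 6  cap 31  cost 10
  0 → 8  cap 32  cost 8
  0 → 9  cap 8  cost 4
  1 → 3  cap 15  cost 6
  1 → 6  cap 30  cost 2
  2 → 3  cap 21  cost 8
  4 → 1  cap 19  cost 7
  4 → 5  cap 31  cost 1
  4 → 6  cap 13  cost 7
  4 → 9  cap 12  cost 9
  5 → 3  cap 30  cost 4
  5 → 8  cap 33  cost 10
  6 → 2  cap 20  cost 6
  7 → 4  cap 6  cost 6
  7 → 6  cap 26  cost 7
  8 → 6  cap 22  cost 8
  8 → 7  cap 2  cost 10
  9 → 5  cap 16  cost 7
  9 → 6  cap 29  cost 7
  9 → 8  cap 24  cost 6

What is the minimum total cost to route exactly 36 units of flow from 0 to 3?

shortest-cost path #1: 0→5→3 push 10 @ unit cost 5 (adds 50)
shortest-cost path #2: 0→4→5→3 push 20 @ unit cost 12 (adds 240)
shortest-cost path #3: 0→4→1→3 push 6 @ unit cost 20 (adds 120)
total cost = 410

Minimum cost for 36 units: 410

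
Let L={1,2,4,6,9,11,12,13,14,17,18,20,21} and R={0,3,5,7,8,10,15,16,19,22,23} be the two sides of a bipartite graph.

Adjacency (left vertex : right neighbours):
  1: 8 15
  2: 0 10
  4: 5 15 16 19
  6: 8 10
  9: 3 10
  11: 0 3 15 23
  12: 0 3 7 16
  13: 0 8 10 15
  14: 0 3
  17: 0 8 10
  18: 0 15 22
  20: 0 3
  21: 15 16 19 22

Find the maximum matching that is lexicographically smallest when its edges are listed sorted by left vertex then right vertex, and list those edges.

Lex-smallest maximum matching: {(1,8), (2,0), (4,5), (6,10), (9,3), (11,23), (12,7), (13,15), (18,22), (21,16)}

|M| = 10 (so the lex-smallest maximum matching has 10 edges)
process left vertices in ascending order; for each, take the smallest-labelled available neighbour that still permits 10 edges overall, or leave it unmatched if none does
lex-smallest matching: {1-8, 2-0, 4-5, 6-10, 9-3, 11-23, 12-7, 13-15, 18-22, 21-16}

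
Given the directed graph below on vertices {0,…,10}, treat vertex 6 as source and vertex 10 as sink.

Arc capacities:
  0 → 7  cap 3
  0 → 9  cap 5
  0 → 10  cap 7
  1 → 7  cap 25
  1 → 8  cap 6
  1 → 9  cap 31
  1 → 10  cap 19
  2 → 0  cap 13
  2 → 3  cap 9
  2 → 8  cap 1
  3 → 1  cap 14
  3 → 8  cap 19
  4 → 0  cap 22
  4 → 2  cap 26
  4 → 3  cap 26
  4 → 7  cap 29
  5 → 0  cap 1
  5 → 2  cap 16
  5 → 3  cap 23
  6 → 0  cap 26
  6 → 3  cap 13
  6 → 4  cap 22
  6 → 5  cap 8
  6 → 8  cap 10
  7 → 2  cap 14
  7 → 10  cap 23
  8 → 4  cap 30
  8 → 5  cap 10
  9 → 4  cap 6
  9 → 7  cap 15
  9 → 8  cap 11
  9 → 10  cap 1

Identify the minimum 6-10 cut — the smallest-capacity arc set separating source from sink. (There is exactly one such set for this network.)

augment #1: 6→0→10 push 7
augment #2: 6→0→7→10 push 3
augment #3: 6→0→9→10 push 1
augment #4: 6→3→1→10 push 13
augment #5: 6→4→7→10 push 20
augment #6: 6→4→3→1→10 push 1
max flow = 45; residual-reachable set from 6 gives S-side
cut edges (S→T): {(0,10), (3,1), (7,10), (9,10)} total cap 45

Min-cut arcs: {(0,10), (3,1), (7,10), (9,10)} (total capacity 45)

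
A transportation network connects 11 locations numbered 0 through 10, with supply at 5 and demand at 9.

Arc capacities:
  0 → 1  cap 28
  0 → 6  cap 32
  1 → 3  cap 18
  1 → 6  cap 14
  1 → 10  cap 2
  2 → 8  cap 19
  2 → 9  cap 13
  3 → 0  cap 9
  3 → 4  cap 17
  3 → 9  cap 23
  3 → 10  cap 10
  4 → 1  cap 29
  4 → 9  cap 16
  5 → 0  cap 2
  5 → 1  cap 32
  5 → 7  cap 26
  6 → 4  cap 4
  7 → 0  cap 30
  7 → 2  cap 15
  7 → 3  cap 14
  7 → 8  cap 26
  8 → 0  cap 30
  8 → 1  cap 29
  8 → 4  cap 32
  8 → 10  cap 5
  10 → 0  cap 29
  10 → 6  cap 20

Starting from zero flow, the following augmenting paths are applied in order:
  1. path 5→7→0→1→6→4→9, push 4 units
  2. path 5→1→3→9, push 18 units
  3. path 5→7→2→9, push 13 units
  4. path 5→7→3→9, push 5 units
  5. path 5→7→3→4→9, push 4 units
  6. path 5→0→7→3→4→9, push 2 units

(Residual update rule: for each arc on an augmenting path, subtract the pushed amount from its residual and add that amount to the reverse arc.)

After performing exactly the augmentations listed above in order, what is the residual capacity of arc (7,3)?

after path 1 (5→7→0→1→6→4→9, push 4): res(7,3)=14
after path 2 (5→1→3→9, push 18): res(7,3)=14
after path 3 (5→7→2→9, push 13): res(7,3)=14
after path 4 (5→7→3→9, push 5): res(7,3)=9
after path 5 (5→7→3→4→9, push 4): res(7,3)=5
after path 6 (5→0→7→3→4→9, push 2): res(7,3)=3

Residual capacity of (7,3): 3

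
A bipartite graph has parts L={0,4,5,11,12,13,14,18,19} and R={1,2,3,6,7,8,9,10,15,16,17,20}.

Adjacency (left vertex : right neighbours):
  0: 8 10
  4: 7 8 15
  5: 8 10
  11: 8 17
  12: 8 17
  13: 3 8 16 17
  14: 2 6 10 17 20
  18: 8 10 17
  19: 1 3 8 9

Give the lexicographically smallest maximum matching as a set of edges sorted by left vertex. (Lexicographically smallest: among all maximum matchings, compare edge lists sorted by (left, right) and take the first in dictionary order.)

|M| = 7 (so the lex-smallest maximum matching has 7 edges)
process left vertices in ascending order; for each, take the smallest-labelled available neighbour that still permits 7 edges overall, or leave it unmatched if none does
lex-smallest matching: {0-8, 4-7, 5-10, 11-17, 13-3, 14-2, 19-1}

Lex-smallest maximum matching: {(0,8), (4,7), (5,10), (11,17), (13,3), (14,2), (19,1)}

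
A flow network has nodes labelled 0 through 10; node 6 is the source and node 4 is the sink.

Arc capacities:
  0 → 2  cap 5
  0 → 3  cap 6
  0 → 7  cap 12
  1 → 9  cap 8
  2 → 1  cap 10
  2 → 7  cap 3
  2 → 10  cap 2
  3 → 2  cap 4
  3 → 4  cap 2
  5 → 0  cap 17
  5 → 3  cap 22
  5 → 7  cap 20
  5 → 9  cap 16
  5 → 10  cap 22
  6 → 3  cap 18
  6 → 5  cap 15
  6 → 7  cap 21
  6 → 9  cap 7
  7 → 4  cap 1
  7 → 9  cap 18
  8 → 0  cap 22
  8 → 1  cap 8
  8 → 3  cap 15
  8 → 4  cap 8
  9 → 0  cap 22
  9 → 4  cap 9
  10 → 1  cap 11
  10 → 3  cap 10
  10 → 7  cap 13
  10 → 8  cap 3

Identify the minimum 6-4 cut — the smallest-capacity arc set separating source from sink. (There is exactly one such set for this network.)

Min-cut arcs: {(3,4), (7,4), (9,4), (10,8)} (total capacity 15)

augment #1: 6→3→4 push 2
augment #2: 6→7→4 push 1
augment #3: 6→9→4 push 7
augment #4: 6→5→9→4 push 2
augment #5: 6→5→10→8→4 push 3
max flow = 15; residual-reachable set from 6 gives S-side
cut edges (S→T): {(3,4), (7,4), (9,4), (10,8)} total cap 15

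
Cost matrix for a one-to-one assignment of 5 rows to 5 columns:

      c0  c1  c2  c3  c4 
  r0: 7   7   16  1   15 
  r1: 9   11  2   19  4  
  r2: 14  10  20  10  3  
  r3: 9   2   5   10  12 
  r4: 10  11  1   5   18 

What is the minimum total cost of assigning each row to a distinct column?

Minimum assignment cost: 16

optimal assignment: row0→col3 (cost 1), row1→col0 (cost 9), row2→col4 (cost 3), row3→col1 (cost 2), row4→col2 (cost 1)
total = 1 + 9 + 3 + 2 + 1 = 16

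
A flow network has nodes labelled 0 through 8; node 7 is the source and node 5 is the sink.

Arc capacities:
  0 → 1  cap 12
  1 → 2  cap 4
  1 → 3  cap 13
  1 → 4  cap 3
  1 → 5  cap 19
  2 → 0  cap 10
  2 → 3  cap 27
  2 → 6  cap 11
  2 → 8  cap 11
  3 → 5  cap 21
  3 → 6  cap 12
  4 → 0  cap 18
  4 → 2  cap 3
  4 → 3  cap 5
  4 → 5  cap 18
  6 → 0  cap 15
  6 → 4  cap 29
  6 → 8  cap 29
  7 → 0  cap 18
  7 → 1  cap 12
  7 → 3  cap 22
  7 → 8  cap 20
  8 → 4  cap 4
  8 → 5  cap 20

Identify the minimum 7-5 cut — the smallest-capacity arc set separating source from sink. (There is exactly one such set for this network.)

Min-cut arcs: {(0,1), (7,1), (7,3), (7,8)} (total capacity 66)

augment #1: 7→1→5 push 12
augment #2: 7→3→5 push 21
augment #3: 7→8→5 push 20
augment #4: 7→0→1→5 push 7
augment #5: 7→0→1→4→5 push 3
augment #6: 7→3→6→4→5 push 1
augment #7: 7→0→1→2→6→4→5 push 2
max flow = 66; residual-reachable set from 7 gives S-side
cut edges (S→T): {(0,1), (7,1), (7,3), (7,8)} total cap 66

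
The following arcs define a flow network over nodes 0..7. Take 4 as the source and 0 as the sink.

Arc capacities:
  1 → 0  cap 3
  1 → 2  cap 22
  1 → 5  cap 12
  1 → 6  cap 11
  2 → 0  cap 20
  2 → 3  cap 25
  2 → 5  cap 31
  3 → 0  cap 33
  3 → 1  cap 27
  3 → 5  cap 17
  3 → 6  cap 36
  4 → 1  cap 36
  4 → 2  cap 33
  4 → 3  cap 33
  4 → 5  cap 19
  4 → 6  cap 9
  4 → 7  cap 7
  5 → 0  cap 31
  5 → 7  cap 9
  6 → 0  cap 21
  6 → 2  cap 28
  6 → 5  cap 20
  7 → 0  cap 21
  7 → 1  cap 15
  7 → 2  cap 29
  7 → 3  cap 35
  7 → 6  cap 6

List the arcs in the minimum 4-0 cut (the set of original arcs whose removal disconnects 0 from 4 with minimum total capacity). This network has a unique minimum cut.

Min-cut arcs: {(1,0), (2,0), (3,0), (4,7), (5,0), (5,7), (6,0)} (total capacity 124)

augment #1: 4→1→0 push 3
augment #2: 4→2→0 push 20
augment #3: 4→3→0 push 33
augment #4: 4→5→0 push 19
augment #5: 4→6→0 push 9
augment #6: 4→7→0 push 7
augment #7: 4→1→5→0 push 12
augment #8: 4→1→6→0 push 11
augment #9: 4→2→3→6→0 push 1
augment #10: 4→2→5→7→0 push 9
max flow = 124; residual-reachable set from 4 gives S-side
cut edges (S→T): {(1,0), (2,0), (3,0), (4,7), (5,0), (5,7), (6,0)} total cap 124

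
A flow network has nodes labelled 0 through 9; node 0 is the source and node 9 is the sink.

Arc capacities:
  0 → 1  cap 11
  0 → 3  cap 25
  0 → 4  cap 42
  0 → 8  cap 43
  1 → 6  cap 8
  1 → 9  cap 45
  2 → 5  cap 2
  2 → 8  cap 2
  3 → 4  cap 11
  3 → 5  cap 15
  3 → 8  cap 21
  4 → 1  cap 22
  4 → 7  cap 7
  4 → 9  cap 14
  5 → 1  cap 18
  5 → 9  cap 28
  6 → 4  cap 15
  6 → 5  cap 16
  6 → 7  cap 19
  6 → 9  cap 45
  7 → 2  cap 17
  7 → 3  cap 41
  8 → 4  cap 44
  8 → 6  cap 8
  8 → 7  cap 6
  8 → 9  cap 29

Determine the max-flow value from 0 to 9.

Maximum flow value: 101

augment #1: 0→1→9 bottleneck 11, total now 11
augment #2: 0→4→9 bottleneck 14, total now 25
augment #3: 0→8→9 bottleneck 29, total now 54
augment #4: 0→3→5→9 bottleneck 15, total now 69
augment #5: 0→4→1→9 bottleneck 22, total now 91
augment #6: 0→8→6→9 bottleneck 8, total now 99
augment #7: 0→4→7→2→5→9 bottleneck 2, total now 101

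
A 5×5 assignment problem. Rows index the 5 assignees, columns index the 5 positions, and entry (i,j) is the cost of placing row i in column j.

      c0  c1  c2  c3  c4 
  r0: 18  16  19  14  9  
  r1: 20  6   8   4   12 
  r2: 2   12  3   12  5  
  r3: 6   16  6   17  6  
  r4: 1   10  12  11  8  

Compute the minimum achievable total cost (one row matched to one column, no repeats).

Minimum assignment cost: 30

one of 2 optimal assignments: row0→col1 (cost 16), row1→col3 (cost 4), row2→col2 (cost 3), row3→col4 (cost 6), row4→col0 (cost 1)
total = 16 + 4 + 3 + 6 + 1 = 30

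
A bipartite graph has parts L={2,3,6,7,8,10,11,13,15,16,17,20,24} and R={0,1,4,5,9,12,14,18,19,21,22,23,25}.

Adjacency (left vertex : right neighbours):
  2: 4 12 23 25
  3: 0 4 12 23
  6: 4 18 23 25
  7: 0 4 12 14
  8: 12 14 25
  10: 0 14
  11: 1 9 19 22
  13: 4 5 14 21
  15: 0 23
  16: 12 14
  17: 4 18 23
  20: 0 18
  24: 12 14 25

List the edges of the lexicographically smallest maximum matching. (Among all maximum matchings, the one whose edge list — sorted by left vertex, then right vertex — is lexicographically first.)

|M| = 9 (so the lex-smallest maximum matching has 9 edges)
process left vertices in ascending order; for each, take the smallest-labelled available neighbour that still permits 9 edges overall, or leave it unmatched if none does
lex-smallest matching: {2-4, 3-0, 6-18, 7-12, 8-14, 11-1, 13-5, 15-23, 24-25}

Lex-smallest maximum matching: {(2,4), (3,0), (6,18), (7,12), (8,14), (11,1), (13,5), (15,23), (24,25)}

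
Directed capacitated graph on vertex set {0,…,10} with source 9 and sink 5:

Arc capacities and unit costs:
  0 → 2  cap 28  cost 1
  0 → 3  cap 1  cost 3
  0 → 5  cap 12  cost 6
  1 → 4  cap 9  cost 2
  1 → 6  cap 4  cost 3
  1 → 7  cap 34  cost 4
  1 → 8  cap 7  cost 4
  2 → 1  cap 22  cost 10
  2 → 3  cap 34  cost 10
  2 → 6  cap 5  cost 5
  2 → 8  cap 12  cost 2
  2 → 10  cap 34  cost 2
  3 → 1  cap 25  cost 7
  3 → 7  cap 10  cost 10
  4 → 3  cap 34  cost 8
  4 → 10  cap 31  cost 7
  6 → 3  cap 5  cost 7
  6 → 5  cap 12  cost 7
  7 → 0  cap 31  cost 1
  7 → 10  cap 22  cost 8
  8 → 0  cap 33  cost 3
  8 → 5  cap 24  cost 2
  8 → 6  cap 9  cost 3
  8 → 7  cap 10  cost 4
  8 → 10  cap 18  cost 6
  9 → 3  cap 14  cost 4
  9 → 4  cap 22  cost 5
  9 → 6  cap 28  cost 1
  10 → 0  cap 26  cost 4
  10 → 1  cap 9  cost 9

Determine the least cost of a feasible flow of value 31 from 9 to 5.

shortest-cost path #1: 9→6→5 push 12 @ unit cost 8 (adds 96)
shortest-cost path #2: 9→3→1→8→5 push 7 @ unit cost 17 (adds 119)
shortest-cost path #3: 9→3→7→0→2→8→5 push 7 @ unit cost 20 (adds 140)
shortest-cost path #4: 9→4→10→0→2→8→5 push 5 @ unit cost 21 (adds 105)
total cost = 460

Minimum cost for 31 units: 460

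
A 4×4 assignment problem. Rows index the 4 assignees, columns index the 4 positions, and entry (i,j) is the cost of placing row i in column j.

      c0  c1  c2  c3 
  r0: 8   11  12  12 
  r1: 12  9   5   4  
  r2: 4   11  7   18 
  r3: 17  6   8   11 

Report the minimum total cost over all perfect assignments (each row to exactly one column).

optimal assignment: row0→col0 (cost 8), row1→col3 (cost 4), row2→col2 (cost 7), row3→col1 (cost 6)
total = 8 + 4 + 7 + 6 = 25

Minimum assignment cost: 25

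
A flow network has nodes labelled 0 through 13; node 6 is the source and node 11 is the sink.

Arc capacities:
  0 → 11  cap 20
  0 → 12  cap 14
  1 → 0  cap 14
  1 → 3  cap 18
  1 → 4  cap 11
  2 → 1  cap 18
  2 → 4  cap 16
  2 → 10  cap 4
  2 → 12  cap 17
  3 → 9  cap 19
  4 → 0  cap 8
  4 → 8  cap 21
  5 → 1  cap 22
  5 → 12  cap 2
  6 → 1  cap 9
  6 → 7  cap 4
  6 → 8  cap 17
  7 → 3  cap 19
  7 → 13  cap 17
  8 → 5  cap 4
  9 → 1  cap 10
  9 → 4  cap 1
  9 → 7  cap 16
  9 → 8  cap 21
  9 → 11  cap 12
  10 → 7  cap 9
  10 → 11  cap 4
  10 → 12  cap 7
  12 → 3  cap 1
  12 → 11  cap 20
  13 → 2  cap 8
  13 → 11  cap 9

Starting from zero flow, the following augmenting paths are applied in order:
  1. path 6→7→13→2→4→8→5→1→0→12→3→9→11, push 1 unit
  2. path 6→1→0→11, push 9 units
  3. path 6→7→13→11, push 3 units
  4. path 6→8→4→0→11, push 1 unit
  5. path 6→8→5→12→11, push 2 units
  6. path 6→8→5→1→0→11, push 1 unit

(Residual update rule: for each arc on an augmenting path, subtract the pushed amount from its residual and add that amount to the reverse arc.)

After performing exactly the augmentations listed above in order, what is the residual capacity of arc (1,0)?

Residual capacity of (1,0): 3

after path 1 (6→7→13→2→4→8→5→1→0→12→3→9→11, push 1): res(1,0)=13
after path 2 (6→1→0→11, push 9): res(1,0)=4
after path 3 (6→7→13→11, push 3): res(1,0)=4
after path 4 (6→8→4→0→11, push 1): res(1,0)=4
after path 5 (6→8→5→12→11, push 2): res(1,0)=4
after path 6 (6→8→5→1→0→11, push 1): res(1,0)=3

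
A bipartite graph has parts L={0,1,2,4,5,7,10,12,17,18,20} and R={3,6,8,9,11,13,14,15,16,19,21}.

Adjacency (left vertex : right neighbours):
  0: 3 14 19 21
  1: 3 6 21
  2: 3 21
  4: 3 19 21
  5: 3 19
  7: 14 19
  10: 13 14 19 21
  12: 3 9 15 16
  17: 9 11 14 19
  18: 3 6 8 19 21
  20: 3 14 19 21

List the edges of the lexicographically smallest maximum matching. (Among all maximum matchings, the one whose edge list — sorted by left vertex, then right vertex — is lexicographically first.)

|M| = 9 (so the lex-smallest maximum matching has 9 edges)
process left vertices in ascending order; for each, take the smallest-labelled available neighbour that still permits 9 edges overall, or leave it unmatched if none does
lex-smallest matching: {0-3, 1-6, 2-21, 4-19, 7-14, 10-13, 12-9, 17-11, 18-8}

Lex-smallest maximum matching: {(0,3), (1,6), (2,21), (4,19), (7,14), (10,13), (12,9), (17,11), (18,8)}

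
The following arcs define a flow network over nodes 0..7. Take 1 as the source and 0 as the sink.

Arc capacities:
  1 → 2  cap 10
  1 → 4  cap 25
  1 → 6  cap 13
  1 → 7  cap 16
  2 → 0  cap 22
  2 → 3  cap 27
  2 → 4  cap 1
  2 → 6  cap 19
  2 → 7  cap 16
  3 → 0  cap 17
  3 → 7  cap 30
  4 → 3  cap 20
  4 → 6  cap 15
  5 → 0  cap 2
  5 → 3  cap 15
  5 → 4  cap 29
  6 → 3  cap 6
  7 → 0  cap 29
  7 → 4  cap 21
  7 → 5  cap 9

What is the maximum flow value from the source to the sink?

Maximum flow value: 52

augment #1: 1→2→0 bottleneck 10, total now 10
augment #2: 1→7→0 bottleneck 16, total now 26
augment #3: 1→4→3→0 bottleneck 17, total now 43
augment #4: 1→4→3→7→0 bottleneck 3, total now 46
augment #5: 1→6→3→7→0 bottleneck 6, total now 52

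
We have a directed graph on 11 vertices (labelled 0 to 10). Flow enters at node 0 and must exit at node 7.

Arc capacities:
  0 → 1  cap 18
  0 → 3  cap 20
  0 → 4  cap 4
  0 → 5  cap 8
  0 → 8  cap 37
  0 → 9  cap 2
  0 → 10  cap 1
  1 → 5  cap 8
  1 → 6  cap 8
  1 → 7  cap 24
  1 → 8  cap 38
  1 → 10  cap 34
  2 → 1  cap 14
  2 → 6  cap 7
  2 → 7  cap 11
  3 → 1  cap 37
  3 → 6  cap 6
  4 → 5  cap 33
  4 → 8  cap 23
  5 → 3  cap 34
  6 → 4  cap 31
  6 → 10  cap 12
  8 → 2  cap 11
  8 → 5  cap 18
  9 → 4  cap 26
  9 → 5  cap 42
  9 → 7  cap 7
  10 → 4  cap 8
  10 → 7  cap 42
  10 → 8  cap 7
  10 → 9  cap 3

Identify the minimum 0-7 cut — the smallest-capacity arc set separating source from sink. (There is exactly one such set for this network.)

Min-cut arcs: {(0,1), (0,9), (0,10), (3,1), (3,6), (8,2)} (total capacity 75)

augment #1: 0→1→7 push 18
augment #2: 0→9→7 push 2
augment #3: 0→10→7 push 1
augment #4: 0→3→1→7 push 6
augment #5: 0→8→2→7 push 11
augment #6: 0→3→1→10→7 push 14
augment #7: 0→5→3→1→10→7 push 8
augment #8: 0→4→5→3→1→10→7 push 4
augment #9: 0→8→5→3→1→10→7 push 5
augment #10: 0→8→5→3→6→10→7 push 6
max flow = 75; residual-reachable set from 0 gives S-side
cut edges (S→T): {(0,1), (0,9), (0,10), (3,1), (3,6), (8,2)} total cap 75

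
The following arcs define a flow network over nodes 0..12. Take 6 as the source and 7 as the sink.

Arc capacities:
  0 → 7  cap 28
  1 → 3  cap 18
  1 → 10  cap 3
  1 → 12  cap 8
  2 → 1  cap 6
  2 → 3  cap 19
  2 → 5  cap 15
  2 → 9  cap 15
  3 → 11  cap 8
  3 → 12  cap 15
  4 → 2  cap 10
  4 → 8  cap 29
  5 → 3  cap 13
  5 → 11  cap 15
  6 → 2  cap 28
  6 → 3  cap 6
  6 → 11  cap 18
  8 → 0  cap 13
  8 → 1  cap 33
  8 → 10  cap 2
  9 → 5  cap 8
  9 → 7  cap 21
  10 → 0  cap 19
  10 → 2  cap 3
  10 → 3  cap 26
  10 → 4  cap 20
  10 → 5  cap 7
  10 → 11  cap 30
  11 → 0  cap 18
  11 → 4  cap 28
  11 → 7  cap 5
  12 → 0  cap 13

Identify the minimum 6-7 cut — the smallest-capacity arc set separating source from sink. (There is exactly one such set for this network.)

Min-cut arcs: {(0,7), (2,9), (11,7)} (total capacity 48)

augment #1: 6→11→7 push 5
augment #2: 6→2→9→7 push 15
augment #3: 6→11→0→7 push 13
augment #4: 6→3→11→0→7 push 5
augment #5: 6→3→12→0→7 push 1
augment #6: 6→2→1→10→0→7 push 3
augment #7: 6→2→1→12→0→7 push 3
augment #8: 6→2→3→12→0→7 push 3
max flow = 48; residual-reachable set from 6 gives S-side
cut edges (S→T): {(0,7), (2,9), (11,7)} total cap 48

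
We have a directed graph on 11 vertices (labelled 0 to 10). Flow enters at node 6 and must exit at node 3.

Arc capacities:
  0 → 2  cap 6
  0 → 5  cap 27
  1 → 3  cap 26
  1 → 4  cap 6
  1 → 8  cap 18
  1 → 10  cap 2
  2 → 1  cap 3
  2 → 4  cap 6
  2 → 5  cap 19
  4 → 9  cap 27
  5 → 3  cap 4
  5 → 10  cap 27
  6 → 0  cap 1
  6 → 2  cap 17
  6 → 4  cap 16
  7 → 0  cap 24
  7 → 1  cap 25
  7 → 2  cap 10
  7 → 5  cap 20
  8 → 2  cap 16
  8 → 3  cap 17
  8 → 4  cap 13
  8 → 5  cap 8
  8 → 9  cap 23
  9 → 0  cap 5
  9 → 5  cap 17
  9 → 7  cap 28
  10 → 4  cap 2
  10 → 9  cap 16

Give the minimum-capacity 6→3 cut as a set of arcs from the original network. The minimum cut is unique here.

augment #1: 6→0→5→3 push 1
augment #2: 6→2→1→3 push 3
augment #3: 6→2→5→3 push 3
augment #4: 6→4→9→7→1→3 push 16
augment #5: 6→2→4→9→7→1→3 push 6
augment #6: 6→2→5→10→9→7→1→3 push 1
augment #7: 6→2→5→10→9→7→1→8→3 push 2
max flow = 32; residual-reachable set from 6 gives S-side
cut edges (S→T): {(2,1), (5,3), (7,1)} total cap 32

Min-cut arcs: {(2,1), (5,3), (7,1)} (total capacity 32)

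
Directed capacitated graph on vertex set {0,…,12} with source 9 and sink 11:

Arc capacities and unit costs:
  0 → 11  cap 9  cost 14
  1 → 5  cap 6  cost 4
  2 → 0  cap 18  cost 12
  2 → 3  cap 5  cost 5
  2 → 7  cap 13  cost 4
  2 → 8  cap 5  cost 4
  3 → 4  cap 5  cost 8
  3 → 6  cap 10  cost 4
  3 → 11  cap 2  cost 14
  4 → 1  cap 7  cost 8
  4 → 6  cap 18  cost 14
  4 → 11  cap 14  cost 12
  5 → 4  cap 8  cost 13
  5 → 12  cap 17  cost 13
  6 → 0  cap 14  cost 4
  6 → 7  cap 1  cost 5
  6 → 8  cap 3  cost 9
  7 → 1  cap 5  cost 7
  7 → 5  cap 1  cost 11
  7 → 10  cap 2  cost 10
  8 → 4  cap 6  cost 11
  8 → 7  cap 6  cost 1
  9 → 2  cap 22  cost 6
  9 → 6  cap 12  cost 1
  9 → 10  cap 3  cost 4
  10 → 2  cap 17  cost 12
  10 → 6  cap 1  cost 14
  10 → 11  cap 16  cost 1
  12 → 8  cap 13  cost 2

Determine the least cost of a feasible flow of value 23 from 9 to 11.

shortest-cost path #1: 9→10→11 push 3 @ unit cost 5 (adds 15)
shortest-cost path #2: 9→6→7→10→11 push 1 @ unit cost 17 (adds 17)
shortest-cost path #3: 9→6→0→11 push 9 @ unit cost 19 (adds 171)
shortest-cost path #4: 9→2→7→10→11 push 1 @ unit cost 21 (adds 21)
shortest-cost path #5: 9→2→3→11 push 2 @ unit cost 25 (adds 50)
shortest-cost path #6: 9→2→3→4→11 push 3 @ unit cost 31 (adds 93)
shortest-cost path #7: 9→2→8→4→11 push 4 @ unit cost 33 (adds 132)
total cost = 499

Minimum cost for 23 units: 499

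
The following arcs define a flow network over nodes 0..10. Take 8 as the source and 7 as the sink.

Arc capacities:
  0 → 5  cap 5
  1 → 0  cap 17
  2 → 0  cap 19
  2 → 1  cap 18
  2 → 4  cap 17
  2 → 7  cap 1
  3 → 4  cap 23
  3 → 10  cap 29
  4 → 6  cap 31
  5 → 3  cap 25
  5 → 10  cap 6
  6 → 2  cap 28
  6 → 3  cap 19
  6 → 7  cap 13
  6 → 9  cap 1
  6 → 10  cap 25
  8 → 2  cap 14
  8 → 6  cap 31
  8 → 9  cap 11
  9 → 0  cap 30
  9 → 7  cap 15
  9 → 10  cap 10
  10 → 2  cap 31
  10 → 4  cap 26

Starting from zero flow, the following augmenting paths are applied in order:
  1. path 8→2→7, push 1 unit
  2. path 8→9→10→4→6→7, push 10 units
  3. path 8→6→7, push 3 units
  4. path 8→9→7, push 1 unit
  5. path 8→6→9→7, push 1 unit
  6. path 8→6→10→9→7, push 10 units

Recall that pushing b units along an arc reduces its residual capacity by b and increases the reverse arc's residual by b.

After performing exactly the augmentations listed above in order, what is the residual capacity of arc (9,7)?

after path 1 (8→2→7, push 1): res(9,7)=15
after path 2 (8→9→10→4→6→7, push 10): res(9,7)=15
after path 3 (8→6→7, push 3): res(9,7)=15
after path 4 (8→9→7, push 1): res(9,7)=14
after path 5 (8→6→9→7, push 1): res(9,7)=13
after path 6 (8→6→10→9→7, push 10): res(9,7)=3

Residual capacity of (9,7): 3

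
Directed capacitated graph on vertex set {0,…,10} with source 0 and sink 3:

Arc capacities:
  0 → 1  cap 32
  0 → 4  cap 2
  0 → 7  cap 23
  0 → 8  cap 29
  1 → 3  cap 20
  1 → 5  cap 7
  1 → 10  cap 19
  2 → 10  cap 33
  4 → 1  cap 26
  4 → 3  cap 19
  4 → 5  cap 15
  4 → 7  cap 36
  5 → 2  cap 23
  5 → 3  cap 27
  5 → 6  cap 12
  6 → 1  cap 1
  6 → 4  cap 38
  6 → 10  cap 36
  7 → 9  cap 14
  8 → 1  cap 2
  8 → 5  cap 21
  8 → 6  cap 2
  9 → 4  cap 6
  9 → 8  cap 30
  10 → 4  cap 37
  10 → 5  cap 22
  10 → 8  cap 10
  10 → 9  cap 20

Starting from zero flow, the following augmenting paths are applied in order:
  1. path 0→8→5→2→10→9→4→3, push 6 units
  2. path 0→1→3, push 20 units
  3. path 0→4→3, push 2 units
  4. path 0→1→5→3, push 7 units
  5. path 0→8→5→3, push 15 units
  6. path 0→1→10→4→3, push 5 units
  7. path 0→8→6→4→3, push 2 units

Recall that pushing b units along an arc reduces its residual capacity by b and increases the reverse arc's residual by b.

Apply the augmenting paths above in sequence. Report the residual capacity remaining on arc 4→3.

Residual capacity of (4,3): 4

after path 1 (0→8→5→2→10→9→4→3, push 6): res(4,3)=13
after path 2 (0→1→3, push 20): res(4,3)=13
after path 3 (0→4→3, push 2): res(4,3)=11
after path 4 (0→1→5→3, push 7): res(4,3)=11
after path 5 (0→8→5→3, push 15): res(4,3)=11
after path 6 (0→1→10→4→3, push 5): res(4,3)=6
after path 7 (0→8→6→4→3, push 2): res(4,3)=4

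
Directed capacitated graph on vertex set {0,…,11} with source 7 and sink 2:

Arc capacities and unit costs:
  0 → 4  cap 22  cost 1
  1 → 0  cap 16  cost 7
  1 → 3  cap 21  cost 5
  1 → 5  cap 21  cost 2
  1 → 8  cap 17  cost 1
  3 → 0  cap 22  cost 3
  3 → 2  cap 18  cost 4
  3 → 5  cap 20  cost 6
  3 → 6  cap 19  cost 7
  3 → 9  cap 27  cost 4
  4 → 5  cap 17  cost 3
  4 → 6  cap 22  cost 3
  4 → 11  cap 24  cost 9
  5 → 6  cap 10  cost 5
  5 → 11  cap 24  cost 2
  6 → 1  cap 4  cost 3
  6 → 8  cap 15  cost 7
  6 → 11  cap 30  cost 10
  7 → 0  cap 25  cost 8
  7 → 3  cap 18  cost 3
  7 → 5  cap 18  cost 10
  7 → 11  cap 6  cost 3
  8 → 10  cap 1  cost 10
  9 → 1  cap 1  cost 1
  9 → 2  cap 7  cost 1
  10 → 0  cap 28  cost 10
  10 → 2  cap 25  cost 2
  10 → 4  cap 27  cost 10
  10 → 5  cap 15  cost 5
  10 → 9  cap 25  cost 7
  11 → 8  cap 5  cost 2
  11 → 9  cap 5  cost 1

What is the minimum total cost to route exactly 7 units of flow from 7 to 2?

shortest-cost path #1: 7→11→9→2 push 5 @ unit cost 5 (adds 25)
shortest-cost path #2: 7→3→2 push 2 @ unit cost 7 (adds 14)
total cost = 39

Minimum cost for 7 units: 39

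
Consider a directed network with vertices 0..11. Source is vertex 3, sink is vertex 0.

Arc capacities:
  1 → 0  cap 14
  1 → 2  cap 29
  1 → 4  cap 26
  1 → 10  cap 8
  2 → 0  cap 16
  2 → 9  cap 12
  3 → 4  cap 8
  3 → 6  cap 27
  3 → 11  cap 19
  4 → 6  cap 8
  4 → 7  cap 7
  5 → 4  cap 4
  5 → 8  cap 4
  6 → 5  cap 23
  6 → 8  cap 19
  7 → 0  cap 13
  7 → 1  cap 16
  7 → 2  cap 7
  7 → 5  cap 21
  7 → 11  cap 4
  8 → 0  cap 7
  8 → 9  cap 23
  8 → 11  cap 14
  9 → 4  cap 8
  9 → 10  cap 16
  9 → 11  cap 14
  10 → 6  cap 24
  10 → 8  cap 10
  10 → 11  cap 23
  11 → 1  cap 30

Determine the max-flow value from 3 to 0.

Maximum flow value: 44

augment #1: 3→4→7→0 bottleneck 7, total now 7
augment #2: 3→6→8→0 bottleneck 7, total now 14
augment #3: 3→11→1→0 bottleneck 14, total now 28
augment #4: 3→11→1→2→0 bottleneck 5, total now 33
augment #5: 3→6→8→11→1→2→0 bottleneck 11, total now 44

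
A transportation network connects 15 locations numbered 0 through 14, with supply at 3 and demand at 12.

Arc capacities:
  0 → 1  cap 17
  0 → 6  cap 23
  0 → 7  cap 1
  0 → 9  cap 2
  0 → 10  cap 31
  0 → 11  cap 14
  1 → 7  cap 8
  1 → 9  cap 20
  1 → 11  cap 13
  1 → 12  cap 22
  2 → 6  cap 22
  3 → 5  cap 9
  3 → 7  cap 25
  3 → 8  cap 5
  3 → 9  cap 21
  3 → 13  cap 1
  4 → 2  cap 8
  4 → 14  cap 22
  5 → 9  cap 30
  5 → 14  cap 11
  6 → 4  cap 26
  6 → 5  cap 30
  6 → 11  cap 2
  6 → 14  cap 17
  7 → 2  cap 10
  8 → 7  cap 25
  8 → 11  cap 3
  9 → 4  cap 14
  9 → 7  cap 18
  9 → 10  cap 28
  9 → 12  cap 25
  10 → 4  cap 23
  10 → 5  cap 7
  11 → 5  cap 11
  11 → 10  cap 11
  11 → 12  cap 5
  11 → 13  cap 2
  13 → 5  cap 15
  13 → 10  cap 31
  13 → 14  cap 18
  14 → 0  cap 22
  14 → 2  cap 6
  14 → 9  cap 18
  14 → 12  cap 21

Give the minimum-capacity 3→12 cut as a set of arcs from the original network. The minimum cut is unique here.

augment #1: 3→9→12 push 21
augment #2: 3→5→9→12 push 4
augment #3: 3→5→14→12 push 5
augment #4: 3→8→11→12 push 3
augment #5: 3→13→14→12 push 1
augment #6: 3→7→2→6→11→12 push 2
augment #7: 3→7→2→6→14→12 push 8
max flow = 44; residual-reachable set from 3 gives S-side
cut edges (S→T): {(3,5), (3,9), (3,13), (7,2), (8,11)} total cap 44

Min-cut arcs: {(3,5), (3,9), (3,13), (7,2), (8,11)} (total capacity 44)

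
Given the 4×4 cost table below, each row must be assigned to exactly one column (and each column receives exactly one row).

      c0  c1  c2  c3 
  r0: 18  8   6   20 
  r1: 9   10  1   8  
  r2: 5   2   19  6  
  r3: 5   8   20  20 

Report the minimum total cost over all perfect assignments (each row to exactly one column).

Minimum assignment cost: 20

optimal assignment: row0→col1 (cost 8), row1→col2 (cost 1), row2→col3 (cost 6), row3→col0 (cost 5)
total = 8 + 1 + 6 + 5 = 20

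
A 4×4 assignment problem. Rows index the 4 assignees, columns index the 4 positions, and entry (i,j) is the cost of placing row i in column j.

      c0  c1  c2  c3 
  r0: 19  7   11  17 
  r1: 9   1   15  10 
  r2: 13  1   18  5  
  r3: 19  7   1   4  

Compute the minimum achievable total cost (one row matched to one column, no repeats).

optimal assignment: row0→col1 (cost 7), row1→col0 (cost 9), row2→col3 (cost 5), row3→col2 (cost 1)
total = 7 + 9 + 5 + 1 = 22

Minimum assignment cost: 22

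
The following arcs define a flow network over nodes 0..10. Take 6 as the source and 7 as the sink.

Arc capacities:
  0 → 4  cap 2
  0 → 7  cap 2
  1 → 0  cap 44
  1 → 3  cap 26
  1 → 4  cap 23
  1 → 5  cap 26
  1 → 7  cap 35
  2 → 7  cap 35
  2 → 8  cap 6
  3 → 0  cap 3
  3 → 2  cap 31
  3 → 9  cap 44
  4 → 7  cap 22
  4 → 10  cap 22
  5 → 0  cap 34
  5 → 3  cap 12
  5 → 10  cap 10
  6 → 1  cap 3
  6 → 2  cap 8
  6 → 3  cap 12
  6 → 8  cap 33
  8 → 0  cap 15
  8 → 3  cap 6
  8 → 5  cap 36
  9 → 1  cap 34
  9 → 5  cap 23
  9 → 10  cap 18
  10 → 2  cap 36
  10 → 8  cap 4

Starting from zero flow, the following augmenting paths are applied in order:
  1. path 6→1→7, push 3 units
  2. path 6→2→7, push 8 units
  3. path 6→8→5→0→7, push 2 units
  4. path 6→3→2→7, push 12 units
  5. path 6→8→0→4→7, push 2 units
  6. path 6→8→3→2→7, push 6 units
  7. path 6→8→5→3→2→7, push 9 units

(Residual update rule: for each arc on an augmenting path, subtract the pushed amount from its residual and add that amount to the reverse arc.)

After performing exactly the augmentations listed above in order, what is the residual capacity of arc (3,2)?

after path 1 (6→1→7, push 3): res(3,2)=31
after path 2 (6→2→7, push 8): res(3,2)=31
after path 3 (6→8→5→0→7, push 2): res(3,2)=31
after path 4 (6→3→2→7, push 12): res(3,2)=19
after path 5 (6→8→0→4→7, push 2): res(3,2)=19
after path 6 (6→8→3→2→7, push 6): res(3,2)=13
after path 7 (6→8→5→3→2→7, push 9): res(3,2)=4

Residual capacity of (3,2): 4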